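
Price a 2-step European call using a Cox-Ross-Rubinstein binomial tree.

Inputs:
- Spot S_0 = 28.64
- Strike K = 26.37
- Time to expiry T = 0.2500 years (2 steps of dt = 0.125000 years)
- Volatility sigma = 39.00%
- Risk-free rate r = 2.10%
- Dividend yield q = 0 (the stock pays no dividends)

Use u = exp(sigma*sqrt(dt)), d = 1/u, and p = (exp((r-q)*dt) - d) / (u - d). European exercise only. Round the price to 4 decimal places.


dt = T/N = 0.125000
u = exp(sigma*sqrt(dt)) = 1.147844; d = 1/u = 0.871198
p = (exp((r-q)*dt) - d) / (u - d) = 0.475084
Discount per step: exp(-r*dt) = 0.997378
Stock lattice S(k, i) with i counting down-moves:
  k=0: S(0,0) = 28.6400
  k=1: S(1,0) = 32.8743; S(1,1) = 24.9511
  k=2: S(2,0) = 37.7345; S(2,1) = 28.6400; S(2,2) = 21.7374
Terminal payoffs V(N, i) = max(S_T - K, 0):
  V(2,0) = 11.364545; V(2,1) = 2.270000; V(2,2) = 0.000000
Backward induction: V(k, i) = exp(-r*dt) * [p * V(k+1, i) + (1-p) * V(k+1, i+1)].
  V(1,0) = exp(-r*dt) * [p*11.364545 + (1-p)*2.270000] = 6.573397
  V(1,1) = exp(-r*dt) * [p*2.270000 + (1-p)*0.000000] = 1.075614
  V(0,0) = exp(-r*dt) * [p*6.573397 + (1-p)*1.075614] = 3.677856

Answer: Price = V(0,0) = 3.6779


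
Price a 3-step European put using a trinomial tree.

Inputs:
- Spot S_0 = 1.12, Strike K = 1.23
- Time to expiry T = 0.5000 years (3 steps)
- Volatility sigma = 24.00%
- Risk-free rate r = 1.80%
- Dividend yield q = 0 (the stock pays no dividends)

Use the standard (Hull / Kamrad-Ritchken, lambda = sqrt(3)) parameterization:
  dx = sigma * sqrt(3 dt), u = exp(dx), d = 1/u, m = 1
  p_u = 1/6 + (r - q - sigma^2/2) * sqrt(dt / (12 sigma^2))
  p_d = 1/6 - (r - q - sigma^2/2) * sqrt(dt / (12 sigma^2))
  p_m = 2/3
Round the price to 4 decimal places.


Answer: Price = V(0,0) = 0.1413

Derivation:
dt = T/N = 0.166667; dx = sigma*sqrt(3*dt) = 0.169706
u = exp(dx) = 1.184956; d = 1/u = 0.843913
p_u = 0.161363, p_m = 0.666667, p_d = 0.171970
Discount per step: exp(-r*dt) = 0.997004
Stock lattice S(k, j) with j the centered position index:
  k=0: S(0,+0) = 1.1200
  k=1: S(1,-1) = 0.9452; S(1,+0) = 1.1200; S(1,+1) = 1.3272
  k=2: S(2,-2) = 0.7977; S(2,-1) = 0.9452; S(2,+0) = 1.1200; S(2,+1) = 1.3272; S(2,+2) = 1.5726
  k=3: S(3,-3) = 0.6731; S(3,-2) = 0.7977; S(3,-1) = 0.9452; S(3,+0) = 1.1200; S(3,+1) = 1.3272; S(3,+2) = 1.5726; S(3,+3) = 1.8635
Terminal payoffs V(N, j) = max(K - S_T, 0):
  V(3,-3) = 0.556851; V(3,-2) = 0.432348; V(3,-1) = 0.284817; V(3,+0) = 0.110000; V(3,+1) = 0.000000; V(3,+2) = 0.000000; V(3,+3) = 0.000000
Backward induction: V(k, j) = exp(-r*dt) * [p_u * V(k+1, j+1) + p_m * V(k+1, j) + p_d * V(k+1, j-1)]
  V(2,-2) = exp(-r*dt) * [p_u*0.284817 + p_m*0.432348 + p_d*0.556851] = 0.428665
  V(2,-1) = exp(-r*dt) * [p_u*0.110000 + p_m*0.284817 + p_d*0.432348] = 0.281134
  V(2,+0) = exp(-r*dt) * [p_u*0.000000 + p_m*0.110000 + p_d*0.284817] = 0.121947
  V(2,+1) = exp(-r*dt) * [p_u*0.000000 + p_m*0.000000 + p_d*0.110000] = 0.018860
  V(2,+2) = exp(-r*dt) * [p_u*0.000000 + p_m*0.000000 + p_d*0.000000] = 0.000000
  V(1,-1) = exp(-r*dt) * [p_u*0.121947 + p_m*0.281134 + p_d*0.428665] = 0.279977
  V(1,+0) = exp(-r*dt) * [p_u*0.018860 + p_m*0.121947 + p_d*0.281134] = 0.132290
  V(1,+1) = exp(-r*dt) * [p_u*0.000000 + p_m*0.018860 + p_d*0.121947] = 0.033444
  V(0,+0) = exp(-r*dt) * [p_u*0.033444 + p_m*0.132290 + p_d*0.279977] = 0.141313


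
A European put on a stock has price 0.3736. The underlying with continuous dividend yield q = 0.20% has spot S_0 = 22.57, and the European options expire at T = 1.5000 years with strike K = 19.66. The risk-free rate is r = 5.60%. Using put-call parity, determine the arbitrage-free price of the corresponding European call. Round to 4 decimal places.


Answer: Call price = 4.8000

Derivation:
Put-call parity: C - P = S_0 * exp(-qT) - K * exp(-rT).
S_0 * exp(-qT) = 22.5700 * 0.99700450 = 22.50239146
K * exp(-rT) = 19.6600 * 0.91943126 = 18.07601849
C = P + S*exp(-qT) - K*exp(-rT)
C = 0.3736 + 22.50239146 - 18.07601849 = 4.8000


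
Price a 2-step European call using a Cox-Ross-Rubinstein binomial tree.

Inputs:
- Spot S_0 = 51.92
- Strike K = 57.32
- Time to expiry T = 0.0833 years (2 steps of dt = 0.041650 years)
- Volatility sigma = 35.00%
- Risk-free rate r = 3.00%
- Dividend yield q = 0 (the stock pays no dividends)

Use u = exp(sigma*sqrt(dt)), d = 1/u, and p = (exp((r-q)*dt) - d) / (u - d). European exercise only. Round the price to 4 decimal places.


dt = T/N = 0.041650
u = exp(sigma*sqrt(dt)) = 1.074042; d = 1/u = 0.931062
p = (exp((r-q)*dt) - d) / (u - d) = 0.490895
Discount per step: exp(-r*dt) = 0.998751
Stock lattice S(k, i) with i counting down-moves:
  k=0: S(0,0) = 51.9200
  k=1: S(1,0) = 55.7643; S(1,1) = 48.3408
  k=2: S(2,0) = 59.8932; S(2,1) = 51.9200; S(2,2) = 45.0082
Terminal payoffs V(N, i) = max(S_T - K, 0):
  V(2,0) = 2.573165; V(2,1) = 0.000000; V(2,2) = 0.000000
Backward induction: V(k, i) = exp(-r*dt) * [p * V(k+1, i) + (1-p) * V(k+1, i+1)].
  V(1,0) = exp(-r*dt) * [p*2.573165 + (1-p)*0.000000] = 1.261576
  V(1,1) = exp(-r*dt) * [p*0.000000 + (1-p)*0.000000] = 0.000000
  V(0,0) = exp(-r*dt) * [p*1.261576 + (1-p)*0.000000] = 0.618528

Answer: Price = V(0,0) = 0.6185


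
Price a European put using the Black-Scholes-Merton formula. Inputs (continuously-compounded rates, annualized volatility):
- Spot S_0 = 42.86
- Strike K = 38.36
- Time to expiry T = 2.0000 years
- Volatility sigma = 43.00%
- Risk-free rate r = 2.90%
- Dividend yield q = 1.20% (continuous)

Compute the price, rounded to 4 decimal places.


Answer: Price = 6.7550

Derivation:
d1 = (ln(S/K) + (r - q + 0.5*sigma^2) * T) / (sigma * sqrt(T)) = 0.54237350
d2 = d1 - sigma * sqrt(T) = -0.06573834
exp(-rT) = 0.94364995; exp(-qT) = 0.97628571
P = K * exp(-rT) * N(-d2) - S_0 * exp(-qT) * N(-d1)
N(-d1) = 0.29378062; N(-d2) = 0.52620692
P = 38.3600 * 0.94364995 * 0.52620692 - 42.8600 * 0.97628571 * 0.29378062 = 6.7550


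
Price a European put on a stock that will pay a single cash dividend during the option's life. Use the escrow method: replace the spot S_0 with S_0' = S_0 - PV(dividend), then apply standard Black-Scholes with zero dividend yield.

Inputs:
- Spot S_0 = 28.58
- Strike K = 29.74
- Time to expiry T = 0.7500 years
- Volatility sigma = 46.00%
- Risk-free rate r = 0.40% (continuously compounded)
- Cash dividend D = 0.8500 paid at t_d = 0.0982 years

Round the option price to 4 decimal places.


PV(D) = D * exp(-r * t_d) = 0.8500 * 0.99960728 = 0.84966619
S_0' = S_0 - PV(D) = 28.5800 - 0.84966619 = 27.73033381
d1 = (ln(S_0'/K) + (r + sigma^2/2)*T) / (sigma*sqrt(T)) = 0.03108644
d2 = d1 - sigma*sqrt(T) = -0.36728525
exp(-rT) = 0.99700450
N(-d1) = 0.48760030; N(-d2) = 0.64329687
P = K * exp(-rT) * N(-d2) - S_0' * N(-d1) = 29.7400 * 0.99700450 * 0.64329687 - 27.73033381 * 0.48760030 = 5.5530

Answer: Price = 5.5530


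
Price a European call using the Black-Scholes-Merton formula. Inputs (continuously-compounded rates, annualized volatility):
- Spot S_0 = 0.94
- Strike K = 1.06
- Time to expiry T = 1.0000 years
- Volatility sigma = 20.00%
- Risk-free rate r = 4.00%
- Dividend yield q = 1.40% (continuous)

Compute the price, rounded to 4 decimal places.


d1 = (ln(S/K) + (r - q + 0.5*sigma^2) * T) / (sigma * sqrt(T)) = -0.37072156
d2 = d1 - sigma * sqrt(T) = -0.57072156
exp(-rT) = 0.96078944; exp(-qT) = 0.98609754
C = S_0 * exp(-qT) * N(d1) - K * exp(-rT) * N(d2)
N(d1) = 0.35542247; N(d2) = 0.28409420
C = 0.9400 * 0.98609754 * 0.35542247 - 1.0600 * 0.96078944 * 0.28409420 = 0.0401

Answer: Price = 0.0401


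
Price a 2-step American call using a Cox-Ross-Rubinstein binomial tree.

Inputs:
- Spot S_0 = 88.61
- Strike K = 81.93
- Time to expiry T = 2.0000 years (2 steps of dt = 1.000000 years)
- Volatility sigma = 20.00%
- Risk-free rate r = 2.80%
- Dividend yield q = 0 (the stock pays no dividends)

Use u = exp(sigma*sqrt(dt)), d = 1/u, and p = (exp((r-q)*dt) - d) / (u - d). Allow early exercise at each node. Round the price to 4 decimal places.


dt = T/N = 1.000000
u = exp(sigma*sqrt(dt)) = 1.221403; d = 1/u = 0.818731
p = (exp((r-q)*dt) - d) / (u - d) = 0.520684
Discount per step: exp(-r*dt) = 0.972388
Stock lattice S(k, i) with i counting down-moves:
  k=0: S(0,0) = 88.6100
  k=1: S(1,0) = 108.2285; S(1,1) = 72.5477
  k=2: S(2,0) = 132.1906; S(2,1) = 88.6100; S(2,2) = 59.3971
Terminal payoffs V(N, i) = max(S_T - K, 0):
  V(2,0) = 50.260586; V(2,1) = 6.680000; V(2,2) = 0.000000
Backward induction: V(k, i) = exp(-r*dt) * [p * V(k+1, i) + (1-p) * V(k+1, i+1)]; then take max(V_cont, immediate exercise) for American.
  V(1,0) = exp(-r*dt) * [p*50.260586 + (1-p)*6.680000] = 28.560720; exercise = 26.298498; V(1,0) = max -> 28.560720
  V(1,1) = exp(-r*dt) * [p*6.680000 + (1-p)*0.000000] = 3.382132; exercise = 0.000000; V(1,1) = max -> 3.382132
  V(0,0) = exp(-r*dt) * [p*28.560720 + (1-p)*3.382132] = 16.036846; exercise = 6.680000; V(0,0) = max -> 16.036846

Answer: Price = V(0,0) = 16.0368


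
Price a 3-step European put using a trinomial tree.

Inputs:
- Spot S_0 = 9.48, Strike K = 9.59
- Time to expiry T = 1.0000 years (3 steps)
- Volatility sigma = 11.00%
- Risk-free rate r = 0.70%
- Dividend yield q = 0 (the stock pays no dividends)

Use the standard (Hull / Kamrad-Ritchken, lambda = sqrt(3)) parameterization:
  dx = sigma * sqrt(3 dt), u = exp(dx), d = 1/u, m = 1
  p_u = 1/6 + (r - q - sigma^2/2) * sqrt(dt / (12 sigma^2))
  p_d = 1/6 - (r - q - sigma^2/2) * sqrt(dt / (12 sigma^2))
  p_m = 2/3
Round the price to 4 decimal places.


dt = T/N = 0.333333; dx = sigma*sqrt(3*dt) = 0.110000
u = exp(dx) = 1.116278; d = 1/u = 0.895834
p_u = 0.168106, p_m = 0.666667, p_d = 0.165227
Discount per step: exp(-r*dt) = 0.997669
Stock lattice S(k, j) with j the centered position index:
  k=0: S(0,+0) = 9.4800
  k=1: S(1,-1) = 8.4925; S(1,+0) = 9.4800; S(1,+1) = 10.5823
  k=2: S(2,-2) = 7.6079; S(2,-1) = 8.4925; S(2,+0) = 9.4800; S(2,+1) = 10.5823; S(2,+2) = 11.8128
  k=3: S(3,-3) = 6.8154; S(3,-2) = 7.6079; S(3,-1) = 8.4925; S(3,+0) = 9.4800; S(3,+1) = 10.5823; S(3,+2) = 11.8128; S(3,+3) = 13.1864
Terminal payoffs V(N, j) = max(K - S_T, 0):
  V(3,-3) = 2.774603; V(3,-2) = 1.982122; V(3,-1) = 1.097492; V(3,+0) = 0.110000; V(3,+1) = 0.000000; V(3,+2) = 0.000000; V(3,+3) = 0.000000
Backward induction: V(k, j) = exp(-r*dt) * [p_u * V(k+1, j+1) + p_m * V(k+1, j) + p_d * V(k+1, j-1)]
  V(2,-2) = exp(-r*dt) * [p_u*1.097492 + p_m*1.982122 + p_d*2.774603] = 1.959772
  V(2,-1) = exp(-r*dt) * [p_u*0.110000 + p_m*1.097492 + p_d*1.982122] = 1.075142
  V(2,+0) = exp(-r*dt) * [p_u*0.000000 + p_m*0.110000 + p_d*1.097492] = 0.254075
  V(2,+1) = exp(-r*dt) * [p_u*0.000000 + p_m*0.000000 + p_d*0.110000] = 0.018133
  V(2,+2) = exp(-r*dt) * [p_u*0.000000 + p_m*0.000000 + p_d*0.000000] = 0.000000
  V(1,-1) = exp(-r*dt) * [p_u*0.254075 + p_m*1.075142 + p_d*1.959772] = 1.080756
  V(1,+0) = exp(-r*dt) * [p_u*0.018133 + p_m*0.254075 + p_d*1.075142] = 0.349259
  V(1,+1) = exp(-r*dt) * [p_u*0.000000 + p_m*0.018133 + p_d*0.254075] = 0.053943
  V(0,+0) = exp(-r*dt) * [p_u*0.053943 + p_m*0.349259 + p_d*1.080756] = 0.419498

Answer: Price = V(0,0) = 0.4195


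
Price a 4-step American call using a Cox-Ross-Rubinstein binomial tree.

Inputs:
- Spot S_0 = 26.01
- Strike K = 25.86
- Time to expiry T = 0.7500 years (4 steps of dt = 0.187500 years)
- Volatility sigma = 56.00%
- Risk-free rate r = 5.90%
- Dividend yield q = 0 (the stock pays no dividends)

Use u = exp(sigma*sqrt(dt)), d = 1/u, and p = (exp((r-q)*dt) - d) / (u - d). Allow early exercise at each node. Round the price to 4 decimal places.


dt = T/N = 0.187500
u = exp(sigma*sqrt(dt)) = 1.274415; d = 1/u = 0.784674
p = (exp((r-q)*dt) - d) / (u - d) = 0.462387
Discount per step: exp(-r*dt) = 0.988998
Stock lattice S(k, i) with i counting down-moves:
  k=0: S(0,0) = 26.0100
  k=1: S(1,0) = 33.1475; S(1,1) = 20.4094
  k=2: S(2,0) = 42.2437; S(2,1) = 26.0100; S(2,2) = 16.0147
  k=3: S(3,0) = 53.8360; S(3,1) = 33.1475; S(3,2) = 20.4094; S(3,3) = 12.5663
  k=4: S(4,0) = 68.6094; S(4,1) = 42.2437; S(4,2) = 26.0100; S(4,3) = 16.0147; S(4,4) = 9.8605
Terminal payoffs V(N, i) = max(S_T - K, 0):
  V(4,0) = 42.749399; V(4,1) = 16.383703; V(4,2) = 0.150000; V(4,3) = 0.000000; V(4,4) = 0.000000
Backward induction: V(k, i) = exp(-r*dt) * [p * V(k+1, i) + (1-p) * V(k+1, i+1)]; then take max(V_cont, immediate exercise) for American.
  V(3,0) = exp(-r*dt) * [p*42.749399 + (1-p)*16.383703] = 28.260501; exercise = 27.976002; V(3,0) = max -> 28.260501
  V(3,1) = exp(-r*dt) * [p*16.383703 + (1-p)*0.150000] = 7.572029; exercise = 7.287530; V(3,1) = max -> 7.572029
  V(3,2) = exp(-r*dt) * [p*0.150000 + (1-p)*0.000000] = 0.068595; exercise = 0.000000; V(3,2) = max -> 0.068595
  V(3,3) = exp(-r*dt) * [p*0.000000 + (1-p)*0.000000] = 0.000000; exercise = 0.000000; V(3,3) = max -> 0.000000
  V(2,0) = exp(-r*dt) * [p*28.260501 + (1-p)*7.572029] = 16.949573; exercise = 16.383703; V(2,0) = max -> 16.949573
  V(2,1) = exp(-r*dt) * [p*7.572029 + (1-p)*0.068595] = 3.499164; exercise = 0.150000; V(2,1) = max -> 3.499164
  V(2,2) = exp(-r*dt) * [p*0.068595 + (1-p)*0.000000] = 0.031369; exercise = 0.000000; V(2,2) = max -> 0.031369
  V(1,0) = exp(-r*dt) * [p*16.949573 + (1-p)*3.499164] = 9.611546; exercise = 7.287530; V(1,0) = max -> 9.611546
  V(1,1) = exp(-r*dt) * [p*3.499164 + (1-p)*0.031369] = 1.616848; exercise = 0.000000; V(1,1) = max -> 1.616848
  V(0,0) = exp(-r*dt) * [p*9.611546 + (1-p)*1.616848] = 5.255039; exercise = 0.150000; V(0,0) = max -> 5.255039

Answer: Price = V(0,0) = 5.2550


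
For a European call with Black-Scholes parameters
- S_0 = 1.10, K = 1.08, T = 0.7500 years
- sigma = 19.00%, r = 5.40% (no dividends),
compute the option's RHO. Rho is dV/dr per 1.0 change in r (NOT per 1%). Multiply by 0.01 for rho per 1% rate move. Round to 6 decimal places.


Answer: Rho = 0.473311

Derivation:
d1 = 0.4399204771; d2 = 0.2753756503
phi(d1) = 0.3621475526; exp(-qT) = 1.0000000000; exp(-rT) = 0.9603091645
N(d2) = 0.6084861753
Rho = K*T*exp(-rT)*N(d2) = 1.0800 * 0.7500 * 0.9603091645 * 0.6084861753 = 0.473311


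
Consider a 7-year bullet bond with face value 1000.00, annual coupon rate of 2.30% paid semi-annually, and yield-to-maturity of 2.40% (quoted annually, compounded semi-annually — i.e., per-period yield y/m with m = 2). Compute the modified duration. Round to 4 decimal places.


Answer: Modified duration = 6.4264

Derivation:
Coupon per period c = face * coupon_rate / m = 11.500000
Periods per year m = 2; per-period yield y/m = 0.012000
Number of cashflows N = 14
Cashflows (t years, CF_t, discount factor 1/(1+y/m)^(m*t), PV):
  t = 0.5000: CF_t = 11.500000, DF = 0.988142, PV = 11.363636
  t = 1.0000: CF_t = 11.500000, DF = 0.976425, PV = 11.228890
  t = 1.5000: CF_t = 11.500000, DF = 0.964847, PV = 11.095741
  t = 2.0000: CF_t = 11.500000, DF = 0.953406, PV = 10.964171
  t = 2.5000: CF_t = 11.500000, DF = 0.942101, PV = 10.834161
  t = 3.0000: CF_t = 11.500000, DF = 0.930930, PV = 10.705693
  t = 3.5000: CF_t = 11.500000, DF = 0.919891, PV = 10.578748
  t = 4.0000: CF_t = 11.500000, DF = 0.908983, PV = 10.453308
  t = 4.5000: CF_t = 11.500000, DF = 0.898205, PV = 10.329356
  t = 5.0000: CF_t = 11.500000, DF = 0.887554, PV = 10.206873
  t = 5.5000: CF_t = 11.500000, DF = 0.877030, PV = 10.085843
  t = 6.0000: CF_t = 11.500000, DF = 0.866630, PV = 9.966248
  t = 6.5000: CF_t = 11.500000, DF = 0.856354, PV = 9.848071
  t = 7.0000: CF_t = 1011.500000, DF = 0.846200, PV = 855.930914
Price P = sum_t PV_t = 993.591651
First compute Macaulay numerator sum_t t * PV_t:
  t * PV_t at t = 0.5000: 5.681818
  t * PV_t at t = 1.0000: 11.228890
  t * PV_t at t = 1.5000: 16.643611
  t * PV_t at t = 2.0000: 21.928341
  t * PV_t at t = 2.5000: 27.085402
  t * PV_t at t = 3.0000: 32.117078
  t * PV_t at t = 3.5000: 37.025616
  t * PV_t at t = 4.0000: 41.813231
  t * PV_t at t = 4.5000: 46.482100
  t * PV_t at t = 5.0000: 51.034366
  t * PV_t at t = 5.5000: 55.472136
  t * PV_t at t = 6.0000: 59.797488
  t * PV_t at t = 6.5000: 64.012463
  t * PV_t at t = 7.0000: 5991.516395
Macaulay duration D = 6461.838936 / 993.591651 = 6.503516
Modified duration = D / (1 + y/m) = 6.503516 / (1 + 0.012000) = 6.426399


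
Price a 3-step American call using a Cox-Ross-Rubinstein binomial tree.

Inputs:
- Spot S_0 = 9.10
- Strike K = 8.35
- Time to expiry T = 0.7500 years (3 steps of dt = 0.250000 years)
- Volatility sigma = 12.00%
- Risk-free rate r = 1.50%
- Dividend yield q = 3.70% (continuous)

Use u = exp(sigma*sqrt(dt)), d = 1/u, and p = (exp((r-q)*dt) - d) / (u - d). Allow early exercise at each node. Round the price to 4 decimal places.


dt = T/N = 0.250000
u = exp(sigma*sqrt(dt)) = 1.061837; d = 1/u = 0.941765
p = (exp((r-q)*dt) - d) / (u - d) = 0.439324
Discount per step: exp(-r*dt) = 0.996257
Stock lattice S(k, i) with i counting down-moves:
  k=0: S(0,0) = 9.1000
  k=1: S(1,0) = 9.6627; S(1,1) = 8.5701
  k=2: S(2,0) = 10.2602; S(2,1) = 9.1000; S(2,2) = 8.0710
  k=3: S(3,0) = 10.8947; S(3,1) = 9.6627; S(3,2) = 8.5701; S(3,3) = 7.6010
Terminal payoffs V(N, i) = max(S_T - K, 0):
  V(3,0) = 2.544678; V(3,1) = 1.312713; V(3,2) = 0.220057; V(3,3) = 0.000000
Backward induction: V(k, i) = exp(-r*dt) * [p * V(k+1, i) + (1-p) * V(k+1, i+1)]; then take max(V_cont, immediate exercise) for American.
  V(2,0) = exp(-r*dt) * [p*2.544678 + (1-p)*1.312713] = 1.847006; exercise = 1.910221; V(2,0) = max -> 1.910221
  V(2,1) = exp(-r*dt) * [p*1.312713 + (1-p)*0.220057] = 0.697467; exercise = 0.750000; V(2,1) = max -> 0.750000
  V(2,2) = exp(-r*dt) * [p*0.220057 + (1-p)*0.000000] = 0.096315; exercise = 0.000000; V(2,2) = max -> 0.096315
  V(1,0) = exp(-r*dt) * [p*1.910221 + (1-p)*0.750000] = 1.254998; exercise = 1.312713; V(1,0) = max -> 1.312713
  V(1,1) = exp(-r*dt) * [p*0.750000 + (1-p)*0.096315] = 0.382059; exercise = 0.220057; V(1,1) = max -> 0.382059
  V(0,0) = exp(-r*dt) * [p*1.312713 + (1-p)*0.382059] = 0.787958; exercise = 0.750000; V(0,0) = max -> 0.787958

Answer: Price = V(0,0) = 0.7880


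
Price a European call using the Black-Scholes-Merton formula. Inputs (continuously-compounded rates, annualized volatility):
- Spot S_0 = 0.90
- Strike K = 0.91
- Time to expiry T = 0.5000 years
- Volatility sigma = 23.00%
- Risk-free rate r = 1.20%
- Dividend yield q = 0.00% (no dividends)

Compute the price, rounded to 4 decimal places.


d1 = (ln(S/K) + (r - q + 0.5*sigma^2) * T) / (sigma * sqrt(T)) = 0.05026708
d2 = d1 - sigma * sqrt(T) = -0.11236748
exp(-rT) = 0.99401796; exp(-qT) = 1.00000000
C = S_0 * exp(-qT) * N(d1) - K * exp(-rT) * N(d2)
N(d1) = 0.52004522; N(d2) = 0.45526602
C = 0.9000 * 1.00000000 * 0.52004522 - 0.9100 * 0.99401796 * 0.45526602 = 0.0562

Answer: Price = 0.0562


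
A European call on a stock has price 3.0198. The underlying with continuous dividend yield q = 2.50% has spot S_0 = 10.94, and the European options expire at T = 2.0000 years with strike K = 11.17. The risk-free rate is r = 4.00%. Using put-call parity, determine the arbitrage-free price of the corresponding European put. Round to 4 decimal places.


Put-call parity: C - P = S_0 * exp(-qT) - K * exp(-rT).
S_0 * exp(-qT) = 10.9400 * 0.95122942 = 10.40644990
K * exp(-rT) = 11.1700 * 0.92311635 = 10.31120959
P = C - S*exp(-qT) + K*exp(-rT)
P = 3.0198 - 10.40644990 + 10.31120959 = 2.9246

Answer: Put price = 2.9246


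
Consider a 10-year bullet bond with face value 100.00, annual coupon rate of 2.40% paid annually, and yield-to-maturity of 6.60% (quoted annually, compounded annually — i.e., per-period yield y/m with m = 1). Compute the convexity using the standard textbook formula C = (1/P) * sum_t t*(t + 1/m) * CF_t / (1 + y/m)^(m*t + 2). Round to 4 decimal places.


Answer: Convexity = 81.2068

Derivation:
Coupon per period c = face * coupon_rate / m = 2.400000
Periods per year m = 1; per-period yield y/m = 0.066000
Number of cashflows N = 10
Cashflows (t years, CF_t, discount factor 1/(1+y/m)^(m*t), PV):
  t = 1.0000: CF_t = 2.400000, DF = 0.938086, PV = 2.251407
  t = 2.0000: CF_t = 2.400000, DF = 0.880006, PV = 2.112014
  t = 3.0000: CF_t = 2.400000, DF = 0.825521, PV = 1.981252
  t = 4.0000: CF_t = 2.400000, DF = 0.774410, PV = 1.858585
  t = 5.0000: CF_t = 2.400000, DF = 0.726464, PV = 1.743513
  t = 6.0000: CF_t = 2.400000, DF = 0.681486, PV = 1.635566
  t = 7.0000: CF_t = 2.400000, DF = 0.639292, PV = 1.534302
  t = 8.0000: CF_t = 2.400000, DF = 0.599711, PV = 1.439308
  t = 9.0000: CF_t = 2.400000, DF = 0.562581, PV = 1.350195
  t = 10.0000: CF_t = 102.400000, DF = 0.527750, PV = 54.041564
Price P = sum_t PV_t = 69.947705
Convexity numerator sum_t t*(t + 1/m) * CF_t / (1+y/m)^(m*t + 2):
  t = 1.0000: term = 3.962503
  t = 2.0000: term = 11.151510
  t = 3.0000: term = 20.922157
  t = 4.0000: term = 32.711315
  t = 5.0000: term = 46.029056
  t = 6.0000: term = 60.450917
  t = 7.0000: term = 75.610903
  t = 8.0000: term = 91.195139
  t = 9.0000: term = 106.936139
  t = 10.0000: term = 5231.258554
Convexity = (1/P) * sum = 5680.228195 / 69.947705 = 81.206784


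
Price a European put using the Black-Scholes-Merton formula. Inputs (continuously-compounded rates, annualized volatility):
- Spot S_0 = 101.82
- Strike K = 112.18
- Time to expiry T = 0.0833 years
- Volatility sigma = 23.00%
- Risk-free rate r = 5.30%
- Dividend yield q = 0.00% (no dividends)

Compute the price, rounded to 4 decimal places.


Answer: Price = 10.1292

Derivation:
d1 = (ln(S/K) + (r - q + 0.5*sigma^2) * T) / (sigma * sqrt(T)) = -1.36000708
d2 = d1 - sigma * sqrt(T) = -1.42638908
exp(-rT) = 0.99559483; exp(-qT) = 1.00000000
P = K * exp(-rT) * N(-d2) - S_0 * exp(-qT) * N(-d1)
N(-d1) = 0.91308616; N(-d2) = 0.92312197
P = 112.1800 * 0.99559483 * 0.92312197 - 101.8200 * 1.00000000 * 0.91308616 = 10.1292


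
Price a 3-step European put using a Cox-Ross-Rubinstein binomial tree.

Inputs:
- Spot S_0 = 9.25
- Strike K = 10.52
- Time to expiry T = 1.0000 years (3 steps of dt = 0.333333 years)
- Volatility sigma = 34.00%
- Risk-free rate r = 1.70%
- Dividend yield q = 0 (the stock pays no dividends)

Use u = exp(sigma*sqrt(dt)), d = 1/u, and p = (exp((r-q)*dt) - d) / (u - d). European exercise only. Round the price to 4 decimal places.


dt = T/N = 0.333333
u = exp(sigma*sqrt(dt)) = 1.216891; d = 1/u = 0.821766
p = (exp((r-q)*dt) - d) / (u - d) = 0.465464
Discount per step: exp(-r*dt) = 0.994349
Stock lattice S(k, i) with i counting down-moves:
  k=0: S(0,0) = 9.2500
  k=1: S(1,0) = 11.2562; S(1,1) = 7.6013
  k=2: S(2,0) = 13.6976; S(2,1) = 9.2500; S(2,2) = 6.2465
  k=3: S(3,0) = 16.6685; S(3,1) = 11.2562; S(3,2) = 7.6013; S(3,3) = 5.1332
Terminal payoffs V(N, i) = max(K - S_T, 0):
  V(3,0) = 0.000000; V(3,1) = 0.000000; V(3,2) = 2.918661; V(3,3) = 5.386815
Backward induction: V(k, i) = exp(-r*dt) * [p * V(k+1, i) + (1-p) * V(k+1, i+1)].
  V(2,0) = exp(-r*dt) * [p*0.000000 + (1-p)*0.000000] = 0.000000
  V(2,1) = exp(-r*dt) * [p*0.000000 + (1-p)*2.918661] = 1.551312
  V(2,2) = exp(-r*dt) * [p*2.918661 + (1-p)*5.386815] = 4.214030
  V(1,0) = exp(-r*dt) * [p*0.000000 + (1-p)*1.551312] = 0.824546
  V(1,1) = exp(-r*dt) * [p*1.551312 + (1-p)*4.214030] = 2.957821
  V(0,0) = exp(-r*dt) * [p*0.824546 + (1-p)*2.957821] = 1.953755

Answer: Price = V(0,0) = 1.9538


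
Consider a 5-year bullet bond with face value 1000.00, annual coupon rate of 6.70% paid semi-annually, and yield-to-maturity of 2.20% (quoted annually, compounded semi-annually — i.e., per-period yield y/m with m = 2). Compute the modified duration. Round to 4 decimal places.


Answer: Modified duration = 4.3545

Derivation:
Coupon per period c = face * coupon_rate / m = 33.500000
Periods per year m = 2; per-period yield y/m = 0.011000
Number of cashflows N = 10
Cashflows (t years, CF_t, discount factor 1/(1+y/m)^(m*t), PV):
  t = 0.5000: CF_t = 33.500000, DF = 0.989120, PV = 33.135509
  t = 1.0000: CF_t = 33.500000, DF = 0.978358, PV = 32.774985
  t = 1.5000: CF_t = 33.500000, DF = 0.967713, PV = 32.418382
  t = 2.0000: CF_t = 33.500000, DF = 0.957184, PV = 32.065660
  t = 2.5000: CF_t = 33.500000, DF = 0.946769, PV = 31.716776
  t = 3.0000: CF_t = 33.500000, DF = 0.936468, PV = 31.371687
  t = 3.5000: CF_t = 33.500000, DF = 0.926279, PV = 31.030353
  t = 4.0000: CF_t = 33.500000, DF = 0.916201, PV = 30.692733
  t = 4.5000: CF_t = 33.500000, DF = 0.906232, PV = 30.358786
  t = 5.0000: CF_t = 1033.500000, DF = 0.896372, PV = 926.400808
Price P = sum_t PV_t = 1211.965679
First compute Macaulay numerator sum_t t * PV_t:
  t * PV_t at t = 0.5000: 16.567755
  t * PV_t at t = 1.0000: 32.774985
  t * PV_t at t = 1.5000: 48.627574
  t * PV_t at t = 2.0000: 64.131320
  t * PV_t at t = 2.5000: 79.291939
  t * PV_t at t = 3.0000: 94.115061
  t * PV_t at t = 3.5000: 108.606236
  t * PV_t at t = 4.0000: 122.770932
  t * PV_t at t = 4.5000: 136.614539
  t * PV_t at t = 5.0000: 4632.004039
Macaulay duration D = 5335.504379 / 1211.965679 = 4.402356
Modified duration = D / (1 + y/m) = 4.402356 / (1 + 0.011000) = 4.354457


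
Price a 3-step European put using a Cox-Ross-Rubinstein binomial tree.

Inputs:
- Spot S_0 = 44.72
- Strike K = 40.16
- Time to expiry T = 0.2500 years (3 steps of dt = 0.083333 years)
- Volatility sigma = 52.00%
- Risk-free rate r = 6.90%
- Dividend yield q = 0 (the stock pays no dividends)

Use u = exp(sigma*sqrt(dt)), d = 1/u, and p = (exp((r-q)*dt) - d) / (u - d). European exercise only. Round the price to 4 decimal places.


dt = T/N = 0.083333
u = exp(sigma*sqrt(dt)) = 1.161963; d = 1/u = 0.860612
p = (exp((r-q)*dt) - d) / (u - d) = 0.481678
Discount per step: exp(-r*dt) = 0.994266
Stock lattice S(k, i) with i counting down-moves:
  k=0: S(0,0) = 44.7200
  k=1: S(1,0) = 51.9630; S(1,1) = 38.4866
  k=2: S(2,0) = 60.3791; S(2,1) = 44.7200; S(2,2) = 33.1220
  k=3: S(3,0) = 70.1583; S(3,1) = 51.9630; S(3,2) = 38.4866; S(3,3) = 28.5052
Terminal payoffs V(N, i) = max(K - S_T, 0):
  V(3,0) = 0.000000; V(3,1) = 0.000000; V(3,2) = 1.673414; V(3,3) = 11.654769
Backward induction: V(k, i) = exp(-r*dt) * [p * V(k+1, i) + (1-p) * V(k+1, i+1)].
  V(2,0) = exp(-r*dt) * [p*0.000000 + (1-p)*0.000000] = 0.000000
  V(2,1) = exp(-r*dt) * [p*0.000000 + (1-p)*1.673414] = 0.862394
  V(2,2) = exp(-r*dt) * [p*1.673414 + (1-p)*11.654769] = 6.807710
  V(1,0) = exp(-r*dt) * [p*0.000000 + (1-p)*0.862394] = 0.444435
  V(1,1) = exp(-r*dt) * [p*0.862394 + (1-p)*6.807710] = 3.921368
  V(0,0) = exp(-r*dt) * [p*0.444435 + (1-p)*3.921368] = 2.233724

Answer: Price = V(0,0) = 2.2337


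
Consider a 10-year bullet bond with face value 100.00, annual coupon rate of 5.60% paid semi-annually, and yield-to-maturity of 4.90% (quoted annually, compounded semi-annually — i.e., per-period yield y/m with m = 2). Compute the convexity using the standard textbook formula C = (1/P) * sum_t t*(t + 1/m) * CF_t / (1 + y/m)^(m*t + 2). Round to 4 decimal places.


Coupon per period c = face * coupon_rate / m = 2.800000
Periods per year m = 2; per-period yield y/m = 0.024500
Number of cashflows N = 20
Cashflows (t years, CF_t, discount factor 1/(1+y/m)^(m*t), PV):
  t = 0.5000: CF_t = 2.800000, DF = 0.976086, PV = 2.733041
  t = 1.0000: CF_t = 2.800000, DF = 0.952744, PV = 2.667682
  t = 1.5000: CF_t = 2.800000, DF = 0.929960, PV = 2.603887
  t = 2.0000: CF_t = 2.800000, DF = 0.907721, PV = 2.541617
  t = 2.5000: CF_t = 2.800000, DF = 0.886013, PV = 2.480837
  t = 3.0000: CF_t = 2.800000, DF = 0.864825, PV = 2.421510
  t = 3.5000: CF_t = 2.800000, DF = 0.844143, PV = 2.363602
  t = 4.0000: CF_t = 2.800000, DF = 0.823957, PV = 2.307078
  t = 4.5000: CF_t = 2.800000, DF = 0.804252, PV = 2.251907
  t = 5.0000: CF_t = 2.800000, DF = 0.785019, PV = 2.198054
  t = 5.5000: CF_t = 2.800000, DF = 0.766246, PV = 2.145490
  t = 6.0000: CF_t = 2.800000, DF = 0.747922, PV = 2.094182
  t = 6.5000: CF_t = 2.800000, DF = 0.730036, PV = 2.044102
  t = 7.0000: CF_t = 2.800000, DF = 0.712578, PV = 1.995219
  t = 7.5000: CF_t = 2.800000, DF = 0.695538, PV = 1.947505
  t = 8.0000: CF_t = 2.800000, DF = 0.678904, PV = 1.900932
  t = 8.5000: CF_t = 2.800000, DF = 0.662669, PV = 1.855473
  t = 9.0000: CF_t = 2.800000, DF = 0.646822, PV = 1.811101
  t = 9.5000: CF_t = 2.800000, DF = 0.631354, PV = 1.767790
  t = 10.0000: CF_t = 102.800000, DF = 0.616255, PV = 63.351056
Price P = sum_t PV_t = 105.482066
Convexity numerator sum_t t*(t + 1/m) * CF_t / (1+y/m)^(m*t + 2):
  t = 0.5000: term = 1.301944
  t = 1.0000: term = 3.812426
  t = 1.5000: term = 7.442511
  t = 2.0000: term = 12.107550
  t = 2.5000: term = 17.727013
  t = 3.0000: term = 24.224322
  t = 3.5000: term = 31.526692
  t = 4.0000: term = 39.564976
  t = 4.5000: term = 48.273519
  t = 5.0000: term = 57.590012
  t = 5.5000: term = 67.455359
  t = 6.0000: term = 77.813538
  t = 6.5000: term = 88.611479
  t = 7.0000: term = 99.798941
  t = 7.5000: term = 111.328387
  t = 8.0000: term = 123.154877
  t = 8.5000: term = 135.235956
  t = 9.0000: term = 147.531545
  t = 9.5000: term = 160.003845
  t = 10.0000: term = 6337.518404
Convexity = (1/P) * sum = 7592.023294 / 105.482066 = 71.974541

Answer: Convexity = 71.9745


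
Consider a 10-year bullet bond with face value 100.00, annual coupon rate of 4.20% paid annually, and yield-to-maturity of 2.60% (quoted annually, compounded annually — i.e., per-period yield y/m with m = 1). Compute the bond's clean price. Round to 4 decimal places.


Coupon per period c = face * coupon_rate / m = 4.200000
Periods per year m = 1; per-period yield y/m = 0.026000
Number of cashflows N = 10
Cashflows (t years, CF_t, discount factor 1/(1+y/m)^(m*t), PV):
  t = 1.0000: CF_t = 4.200000, DF = 0.974659, PV = 4.093567
  t = 2.0000: CF_t = 4.200000, DF = 0.949960, PV = 3.989832
  t = 3.0000: CF_t = 4.200000, DF = 0.925887, PV = 3.888725
  t = 4.0000: CF_t = 4.200000, DF = 0.902424, PV = 3.790180
  t = 5.0000: CF_t = 4.200000, DF = 0.879555, PV = 3.694133
  t = 6.0000: CF_t = 4.200000, DF = 0.857266, PV = 3.600519
  t = 7.0000: CF_t = 4.200000, DF = 0.835542, PV = 3.509278
  t = 8.0000: CF_t = 4.200000, DF = 0.814369, PV = 3.420349
  t = 9.0000: CF_t = 4.200000, DF = 0.793732, PV = 3.333673
  t = 10.0000: CF_t = 104.200000, DF = 0.773618, PV = 80.610963
Price P = sum_t PV_t = 113.931219

Answer: Price = 113.9312


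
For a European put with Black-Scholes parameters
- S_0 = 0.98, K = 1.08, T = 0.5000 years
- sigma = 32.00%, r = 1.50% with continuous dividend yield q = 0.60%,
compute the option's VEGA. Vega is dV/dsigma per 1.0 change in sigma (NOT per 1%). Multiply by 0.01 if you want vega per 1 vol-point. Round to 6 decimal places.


Answer: Vega = 0.263781

Derivation:
d1 = -0.2963826956; d2 = -0.5226568656
phi(d1) = 0.3817994209; exp(-qT) = 0.9970044955; exp(-rT) = 0.9925280548
Vega = S * exp(-qT) * phi(d1) * sqrt(T) = 0.9800 * 0.9970044955 * 0.3817994209 * 0.7071067812 = 0.263781


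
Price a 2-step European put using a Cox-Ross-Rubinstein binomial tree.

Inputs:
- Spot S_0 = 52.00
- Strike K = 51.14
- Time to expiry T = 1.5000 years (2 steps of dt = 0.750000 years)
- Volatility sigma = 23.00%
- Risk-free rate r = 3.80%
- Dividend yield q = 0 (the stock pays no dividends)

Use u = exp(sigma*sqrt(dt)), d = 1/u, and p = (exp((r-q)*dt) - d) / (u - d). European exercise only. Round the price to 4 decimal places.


Answer: Price = V(0,0) = 3.4953

Derivation:
dt = T/N = 0.750000
u = exp(sigma*sqrt(dt)) = 1.220409; d = 1/u = 0.819398
p = (exp((r-q)*dt) - d) / (u - d) = 0.522460
Discount per step: exp(-r*dt) = 0.971902
Stock lattice S(k, i) with i counting down-moves:
  k=0: S(0,0) = 52.0000
  k=1: S(1,0) = 63.4613; S(1,1) = 42.6087
  k=2: S(2,0) = 77.4487; S(2,1) = 52.0000; S(2,2) = 34.9134
Terminal payoffs V(N, i) = max(K - S_T, 0):
  V(2,0) = 0.000000; V(2,1) = 0.000000; V(2,2) = 16.226554
Backward induction: V(k, i) = exp(-r*dt) * [p * V(k+1, i) + (1-p) * V(k+1, i+1)].
  V(1,0) = exp(-r*dt) * [p*0.000000 + (1-p)*0.000000] = 0.000000
  V(1,1) = exp(-r*dt) * [p*0.000000 + (1-p)*16.226554] = 7.531099
  V(0,0) = exp(-r*dt) * [p*0.000000 + (1-p)*7.531099] = 3.495348


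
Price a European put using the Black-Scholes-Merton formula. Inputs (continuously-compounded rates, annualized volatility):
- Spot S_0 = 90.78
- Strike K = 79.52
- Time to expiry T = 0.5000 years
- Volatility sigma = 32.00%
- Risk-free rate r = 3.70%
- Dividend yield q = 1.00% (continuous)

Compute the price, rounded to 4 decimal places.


Answer: Price = 2.9666

Derivation:
d1 = (ln(S/K) + (r - q + 0.5*sigma^2) * T) / (sigma * sqrt(T)) = 0.75806458
d2 = d1 - sigma * sqrt(T) = 0.53179041
exp(-rT) = 0.98167007; exp(-qT) = 0.99501248
P = K * exp(-rT) * N(-d2) - S_0 * exp(-qT) * N(-d1)
N(-d1) = 0.22420616; N(-d2) = 0.29743558
P = 79.5200 * 0.98167007 * 0.29743558 - 90.7800 * 0.99501248 * 0.22420616 = 2.9666


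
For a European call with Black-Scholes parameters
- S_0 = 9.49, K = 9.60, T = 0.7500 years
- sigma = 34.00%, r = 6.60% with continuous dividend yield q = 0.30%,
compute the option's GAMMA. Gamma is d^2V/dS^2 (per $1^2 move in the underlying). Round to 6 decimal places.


Answer: Gamma = 0.137403

Derivation:
d1 = 0.2685545258; d2 = -0.0258941115
phi(d1) = 0.3848124140; exp(-qT) = 0.9977525294; exp(-rT) = 0.9517051581
Gamma = exp(-qT) * phi(d1) / (S * sigma * sqrt(T)) = 0.9977525294 * 0.3848124140 / (9.4900 * 0.3400 * 0.8660254038) = 0.137403


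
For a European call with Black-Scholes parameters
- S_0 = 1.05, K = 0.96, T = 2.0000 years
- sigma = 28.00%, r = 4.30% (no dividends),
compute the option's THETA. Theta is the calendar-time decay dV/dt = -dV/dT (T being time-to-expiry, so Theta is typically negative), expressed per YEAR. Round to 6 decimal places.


Answer: Theta = -0.056369

Derivation:
d1 = 0.6414775711; d2 = 0.2454977737
phi(d1) = 0.3247546612; exp(-qT) = 1.0000000000; exp(-rT) = 0.9175942312
Theta = -S*exp(-qT)*phi(d1)*sigma/(2*sqrt(T)) - r*K*exp(-rT)*N(d2) + q*S*exp(-qT)*N(d1)
N(d1) = 0.7393937757; N(d2) = 0.5969644841; sqrt(T) = 1.4142135624
Term 1 = -1.0500 * 1.0000000000 * 0.3247546612 * 0.2800 / (2 * 1.4142135624) = -0.0337565248
Term 2 = -0.0430 * 0.9600 * 0.9175942312 * 0.5969644841 = -0.0226119938
Term 3 = 0 (no dividend yield, q = 0)
Theta = -0.0337565248 + (-0.0226119938) + (0.0000000000) = -0.056369


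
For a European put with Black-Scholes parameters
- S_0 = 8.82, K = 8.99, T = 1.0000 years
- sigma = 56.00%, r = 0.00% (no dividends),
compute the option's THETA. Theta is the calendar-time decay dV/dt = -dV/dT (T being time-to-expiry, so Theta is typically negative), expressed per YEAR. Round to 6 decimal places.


Answer: Theta = -0.955885

Derivation:
d1 = 0.2459089670; d2 = -0.3140910330
phi(d1) = 0.3870605481; exp(-qT) = 1.0000000000; exp(-rT) = 1.0000000000
Theta = -S*exp(-qT)*phi(d1)*sigma/(2*sqrt(T)) + r*K*exp(-rT)*N(-d2) - q*S*exp(-qT)*N(-d1)
N(-d1) = 0.4028763511; N(-d2) = 0.6232740501; sqrt(T) = 1.0000000000
Term 1 = -8.8200 * 1.0000000000 * 0.3870605481 * 0.5600 / (2 * 1.0000000000) = -0.9558847296
Term 2 = 0.0000 * 8.9900 * 1.0000000000 * 0.6232740501 = 0.0000000000
Term 3 = 0 (no dividend yield, q = 0)
Theta = -0.9558847296 + (0.0000000000) + (0.0000000000) = -0.955885


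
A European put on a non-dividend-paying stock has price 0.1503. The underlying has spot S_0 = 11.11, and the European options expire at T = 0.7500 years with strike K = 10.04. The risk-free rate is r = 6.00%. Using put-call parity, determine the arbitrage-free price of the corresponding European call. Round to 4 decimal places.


Put-call parity: C - P = S_0 * exp(-qT) - K * exp(-rT).
S_0 * exp(-qT) = 11.1100 * 1.00000000 = 11.11000000
K * exp(-rT) = 10.0400 * 0.95599748 = 9.59821472
C = P + S*exp(-qT) - K*exp(-rT)
C = 0.1503 + 11.11000000 - 9.59821472 = 1.6621

Answer: Call price = 1.6621


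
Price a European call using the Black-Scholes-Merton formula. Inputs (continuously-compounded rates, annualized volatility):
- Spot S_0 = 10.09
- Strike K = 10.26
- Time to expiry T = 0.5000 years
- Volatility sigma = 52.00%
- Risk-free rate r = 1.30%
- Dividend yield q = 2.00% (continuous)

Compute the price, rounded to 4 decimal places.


Answer: Price = 1.3723

Derivation:
d1 = (ln(S/K) + (r - q + 0.5*sigma^2) * T) / (sigma * sqrt(T)) = 0.12888923
d2 = d1 - sigma * sqrt(T) = -0.23880629
exp(-rT) = 0.99352108; exp(-qT) = 0.99004983
C = S_0 * exp(-qT) * N(d1) - K * exp(-rT) * N(d2)
N(d1) = 0.55127735; N(d2) = 0.40562790
C = 10.0900 * 0.99004983 * 0.55127735 - 10.2600 * 0.99352108 * 0.40562790 = 1.3723


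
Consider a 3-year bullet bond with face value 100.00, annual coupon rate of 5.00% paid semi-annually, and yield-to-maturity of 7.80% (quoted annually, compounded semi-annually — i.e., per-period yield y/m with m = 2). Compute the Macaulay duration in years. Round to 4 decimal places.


Answer: Macaulay duration = 2.8147 years

Derivation:
Coupon per period c = face * coupon_rate / m = 2.500000
Periods per year m = 2; per-period yield y/m = 0.039000
Number of cashflows N = 6
Cashflows (t years, CF_t, discount factor 1/(1+y/m)^(m*t), PV):
  t = 0.5000: CF_t = 2.500000, DF = 0.962464, PV = 2.406160
  t = 1.0000: CF_t = 2.500000, DF = 0.926337, PV = 2.315842
  t = 1.5000: CF_t = 2.500000, DF = 0.891566, PV = 2.228914
  t = 2.0000: CF_t = 2.500000, DF = 0.858100, PV = 2.145250
  t = 2.5000: CF_t = 2.500000, DF = 0.825890, PV = 2.064725
  t = 3.0000: CF_t = 102.500000, DF = 0.794889, PV = 81.476165
Price P = sum_t PV_t = 92.637056
Macaulay numerator sum_t t * PV_t:
  t * PV_t at t = 0.5000: 1.203080
  t * PV_t at t = 1.0000: 2.315842
  t * PV_t at t = 1.5000: 3.343371
  t * PV_t at t = 2.0000: 4.290499
  t * PV_t at t = 2.5000: 5.161813
  t * PV_t at t = 3.0000: 244.428496
Macaulay duration D = (sum_t t * PV_t) / P = 260.743101 / 92.637056 = 2.814674


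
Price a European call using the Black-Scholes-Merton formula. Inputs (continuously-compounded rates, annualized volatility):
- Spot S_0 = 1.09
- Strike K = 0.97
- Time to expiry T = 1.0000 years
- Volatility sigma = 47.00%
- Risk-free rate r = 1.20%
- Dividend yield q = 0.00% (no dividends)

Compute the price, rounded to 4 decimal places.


d1 = (ln(S/K) + (r - q + 0.5*sigma^2) * T) / (sigma * sqrt(T)) = 0.50869554
d2 = d1 - sigma * sqrt(T) = 0.03869554
exp(-rT) = 0.98807171; exp(-qT) = 1.00000000
C = S_0 * exp(-qT) * N(d1) - K * exp(-rT) * N(d2)
N(d1) = 0.69451718; N(d2) = 0.51543344
C = 1.0900 * 1.00000000 * 0.69451718 - 0.9700 * 0.98807171 * 0.51543344 = 0.2630

Answer: Price = 0.2630


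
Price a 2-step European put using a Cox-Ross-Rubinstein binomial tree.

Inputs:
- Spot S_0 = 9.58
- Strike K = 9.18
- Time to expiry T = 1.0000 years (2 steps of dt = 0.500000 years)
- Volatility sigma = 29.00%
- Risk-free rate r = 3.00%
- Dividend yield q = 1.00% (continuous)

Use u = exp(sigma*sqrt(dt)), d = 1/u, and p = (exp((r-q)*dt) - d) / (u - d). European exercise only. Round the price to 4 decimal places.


Answer: Price = V(0,0) = 0.7601

Derivation:
dt = T/N = 0.500000
u = exp(sigma*sqrt(dt)) = 1.227600; d = 1/u = 0.814598
p = (exp((r-q)*dt) - d) / (u - d) = 0.473248
Discount per step: exp(-r*dt) = 0.985112
Stock lattice S(k, i) with i counting down-moves:
  k=0: S(0,0) = 9.5800
  k=1: S(1,0) = 11.7604; S(1,1) = 7.8038
  k=2: S(2,0) = 14.4371; S(2,1) = 9.5800; S(2,2) = 6.3570
Terminal payoffs V(N, i) = max(K - S_T, 0):
  V(2,0) = 0.000000; V(2,1) = 0.000000; V(2,2) = 2.823006
Backward induction: V(k, i) = exp(-r*dt) * [p * V(k+1, i) + (1-p) * V(k+1, i+1)].
  V(1,0) = exp(-r*dt) * [p*0.000000 + (1-p)*0.000000] = 0.000000
  V(1,1) = exp(-r*dt) * [p*0.000000 + (1-p)*2.823006] = 1.464885
  V(0,0) = exp(-r*dt) * [p*0.000000 + (1-p)*1.464885] = 0.760143


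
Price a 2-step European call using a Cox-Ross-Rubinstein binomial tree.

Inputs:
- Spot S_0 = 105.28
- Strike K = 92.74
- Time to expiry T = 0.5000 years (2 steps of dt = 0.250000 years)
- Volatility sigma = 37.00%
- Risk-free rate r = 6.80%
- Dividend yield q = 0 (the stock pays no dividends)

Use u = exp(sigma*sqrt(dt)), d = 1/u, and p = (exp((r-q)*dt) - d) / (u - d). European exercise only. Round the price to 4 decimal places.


dt = T/N = 0.250000
u = exp(sigma*sqrt(dt)) = 1.203218; d = 1/u = 0.831104
p = (exp((r-q)*dt) - d) / (u - d) = 0.499957
Discount per step: exp(-r*dt) = 0.983144
Stock lattice S(k, i) with i counting down-moves:
  k=0: S(0,0) = 105.2800
  k=1: S(1,0) = 126.6748; S(1,1) = 87.4987
  k=2: S(2,0) = 152.4175; S(2,1) = 105.2800; S(2,2) = 72.7205
Terminal payoffs V(N, i) = max(S_T - K, 0):
  V(2,0) = 59.677500; V(2,1) = 12.540000; V(2,2) = 0.000000
Backward induction: V(k, i) = exp(-r*dt) * [p * V(k+1, i) + (1-p) * V(k+1, i+1)].
  V(1,0) = exp(-r*dt) * [p*59.677500 + (1-p)*12.540000] = 35.498092
  V(1,1) = exp(-r*dt) * [p*12.540000 + (1-p)*0.000000] = 6.163779
  V(0,0) = exp(-r*dt) * [p*35.498092 + (1-p)*6.163779] = 20.478560

Answer: Price = V(0,0) = 20.4786
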